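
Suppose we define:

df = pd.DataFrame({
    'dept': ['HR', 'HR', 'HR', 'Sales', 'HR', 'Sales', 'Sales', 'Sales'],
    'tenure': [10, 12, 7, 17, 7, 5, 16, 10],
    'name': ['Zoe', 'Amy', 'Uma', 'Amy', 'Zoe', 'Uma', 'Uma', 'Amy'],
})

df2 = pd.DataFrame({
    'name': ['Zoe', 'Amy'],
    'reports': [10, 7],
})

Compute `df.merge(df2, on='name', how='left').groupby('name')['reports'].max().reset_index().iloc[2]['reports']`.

10.0

merge on 'name' (how='left') → 8 rows:
    dept  tenure name  reports
0     HR      10  Zoe     10.0
1     HR      12  Amy      7.0
2     HR       7  Uma      NaN
3  Sales      17  Amy      7.0
4     HR       7  Zoe     10.0
5  Sales       5  Uma      NaN
6  Sales      16  Uma      NaN
7  Sales      10  Amy      7.0
group by name, max of reports:
name
Amy     7.0
Uma     NaN
Zoe    10.0
Name: reports, dtype: float64
reset_index():
  name  reports
0  Amy      7.0
1  Uma      NaN
2  Zoe     10.0
Finally, value at position 2, column 'reports' = 10.0.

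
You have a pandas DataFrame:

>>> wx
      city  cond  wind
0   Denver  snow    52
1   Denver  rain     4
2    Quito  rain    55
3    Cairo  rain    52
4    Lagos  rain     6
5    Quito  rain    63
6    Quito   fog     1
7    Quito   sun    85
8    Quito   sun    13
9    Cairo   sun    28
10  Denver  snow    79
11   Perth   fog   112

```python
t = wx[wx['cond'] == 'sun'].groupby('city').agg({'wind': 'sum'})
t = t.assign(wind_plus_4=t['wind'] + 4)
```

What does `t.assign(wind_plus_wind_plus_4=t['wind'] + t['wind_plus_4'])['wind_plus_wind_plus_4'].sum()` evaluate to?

filter rows where cond == 'sun':
    city cond  wind
7  Quito  sun    85
8  Quito  sun    13
9  Cairo  sun    28
group by city, sum of wind:
       wind
city       
Cairo    28
Quito    98
add column wind_plus_4 = t['wind'] + 4:
       wind  wind_plus_4
city                    
Cairo    28           32
Quito    98          102
add column wind_plus_wind_plus_4 = t['wind'] + t['wind_plus_4']:
       wind  wind_plus_4  wind_plus_wind_plus_4
city                                           
Cairo    28           32                     60
Quito    98          102                    200

260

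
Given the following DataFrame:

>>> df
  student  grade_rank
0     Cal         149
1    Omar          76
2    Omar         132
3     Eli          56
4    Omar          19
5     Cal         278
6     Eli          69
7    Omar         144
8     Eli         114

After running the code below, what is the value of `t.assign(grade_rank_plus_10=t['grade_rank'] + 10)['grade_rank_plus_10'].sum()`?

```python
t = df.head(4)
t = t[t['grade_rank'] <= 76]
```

152

take first 4 rows:
  student  grade_rank
0     Cal         149
1    Omar          76
2    Omar         132
3     Eli          56
filter rows where grade_rank <= 76:
  student  grade_rank
1    Omar          76
3     Eli          56
add column grade_rank_plus_10 = t['grade_rank'] + 10:
  student  grade_rank  grade_rank_plus_10
1    Omar          76                  86
3     Eli          56                  66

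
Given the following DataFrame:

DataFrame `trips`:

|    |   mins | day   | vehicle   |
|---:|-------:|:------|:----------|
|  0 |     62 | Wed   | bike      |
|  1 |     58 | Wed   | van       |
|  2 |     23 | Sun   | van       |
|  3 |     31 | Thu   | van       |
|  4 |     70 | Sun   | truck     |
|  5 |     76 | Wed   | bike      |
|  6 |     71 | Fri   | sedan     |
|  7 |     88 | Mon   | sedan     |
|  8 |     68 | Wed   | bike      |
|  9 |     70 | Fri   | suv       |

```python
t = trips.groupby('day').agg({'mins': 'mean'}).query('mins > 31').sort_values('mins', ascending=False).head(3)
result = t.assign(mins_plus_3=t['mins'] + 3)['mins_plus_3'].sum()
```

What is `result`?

group by day, mean of mins:
     mins
day      
Fri  70.5
Mon  88.0
Sun  46.5
Thu  31.0
Wed  66.0
filter rows where mins > 31:
     mins
day      
Fri  70.5
Mon  88.0
Sun  46.5
Wed  66.0
sort by mins descending:
     mins
day      
Mon  88.0
Fri  70.5
Wed  66.0
Sun  46.5
take first 3 rows:
     mins
day      
Mon  88.0
Fri  70.5
Wed  66.0
add column mins_plus_3 = t['mins'] + 3:
     mins  mins_plus_3
day                   
Mon  88.0         91.0
Fri  70.5         73.5
Wed  66.0         69.0

233.5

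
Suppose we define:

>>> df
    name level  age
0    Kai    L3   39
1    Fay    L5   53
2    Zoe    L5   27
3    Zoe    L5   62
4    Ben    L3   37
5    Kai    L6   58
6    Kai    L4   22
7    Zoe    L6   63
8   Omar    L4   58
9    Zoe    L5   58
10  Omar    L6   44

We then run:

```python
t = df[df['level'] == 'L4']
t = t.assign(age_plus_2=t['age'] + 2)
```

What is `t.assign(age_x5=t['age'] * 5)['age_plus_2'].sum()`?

84

filter rows where level == 'L4':
   name level  age
6   Kai    L4   22
8  Omar    L4   58
add column age_plus_2 = t['age'] + 2:
   name level  age  age_plus_2
6   Kai    L4   22          24
8  Omar    L4   58          60
add column age_x5 = t['age'] * 5:
   name level  age  age_plus_2  age_x5
6   Kai    L4   22          24     110
8  Omar    L4   58          60     290
Then the sum of column 'age_plus_2': 84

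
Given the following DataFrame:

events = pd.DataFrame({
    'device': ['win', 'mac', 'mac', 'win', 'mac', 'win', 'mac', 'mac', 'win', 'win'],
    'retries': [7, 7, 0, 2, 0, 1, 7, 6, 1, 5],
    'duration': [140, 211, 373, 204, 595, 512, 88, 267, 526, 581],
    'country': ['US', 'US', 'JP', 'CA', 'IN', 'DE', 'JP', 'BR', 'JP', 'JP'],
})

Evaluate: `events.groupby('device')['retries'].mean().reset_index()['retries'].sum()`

7.2

group by device, mean of retries:
device
mac    4.0
win    3.2
Name: retries, dtype: float64
reset_index():
  device  retries
0    mac      4.0
1    win      3.2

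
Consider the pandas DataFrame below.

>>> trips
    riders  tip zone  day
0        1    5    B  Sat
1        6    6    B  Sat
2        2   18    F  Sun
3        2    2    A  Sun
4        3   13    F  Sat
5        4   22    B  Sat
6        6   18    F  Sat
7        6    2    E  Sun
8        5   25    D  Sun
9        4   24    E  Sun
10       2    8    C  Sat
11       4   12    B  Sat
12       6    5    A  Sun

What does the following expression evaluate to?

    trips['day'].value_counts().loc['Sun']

value_counts of day:
day
Sat    7
Sun    6
Name: count, dtype: int64

6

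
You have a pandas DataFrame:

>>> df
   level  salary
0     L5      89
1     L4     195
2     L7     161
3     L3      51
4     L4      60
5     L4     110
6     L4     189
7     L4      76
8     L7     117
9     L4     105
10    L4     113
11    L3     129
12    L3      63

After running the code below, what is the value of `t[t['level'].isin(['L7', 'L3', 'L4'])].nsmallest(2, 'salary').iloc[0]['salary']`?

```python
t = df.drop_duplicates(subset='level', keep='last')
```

63

drop duplicate level (keep=last):
   level  salary
0     L5      89
8     L7     117
10    L4     113
12    L3      63
filter rows where level in ['L7', 'L3', 'L4']:
   level  salary
8     L7     117
10    L4     113
12    L3      63
take 2 rows with smallest salary:
   level  salary
12    L3      63
10    L4     113
So iloc[0]['salary'] = 63.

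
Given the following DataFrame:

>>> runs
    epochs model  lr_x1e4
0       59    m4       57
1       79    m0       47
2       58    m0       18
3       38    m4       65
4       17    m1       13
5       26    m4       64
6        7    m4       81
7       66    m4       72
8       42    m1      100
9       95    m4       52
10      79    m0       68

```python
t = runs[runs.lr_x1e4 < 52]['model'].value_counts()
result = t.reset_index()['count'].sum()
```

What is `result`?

3

filter rows where lr_x1e4 < 52:
   epochs model  lr_x1e4
1      79    m0       47
2      58    m0       18
4      17    m1       13
value_counts of model:
model
m0    2
m1    1
Name: count, dtype: int64
reset_index():
  model  count
0    m0      2
1    m1      1
Then the sum of column 'count': 3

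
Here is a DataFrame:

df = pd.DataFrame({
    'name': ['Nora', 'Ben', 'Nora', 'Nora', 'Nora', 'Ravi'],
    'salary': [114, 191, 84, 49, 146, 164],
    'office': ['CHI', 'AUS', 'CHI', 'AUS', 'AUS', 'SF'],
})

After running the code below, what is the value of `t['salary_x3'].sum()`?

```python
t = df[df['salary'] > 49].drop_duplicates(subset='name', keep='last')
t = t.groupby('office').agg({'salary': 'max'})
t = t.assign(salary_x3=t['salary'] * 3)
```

filter rows where salary > 49:
   name  salary office
0  Nora     114    CHI
1   Ben     191    AUS
2  Nora      84    CHI
4  Nora     146    AUS
5  Ravi     164     SF
drop duplicate name (keep=last):
   name  salary office
1   Ben     191    AUS
4  Nora     146    AUS
5  Ravi     164     SF
group by office, max of salary:
        salary
office        
AUS        191
SF         164
add column salary_x3 = t['salary'] * 3:
        salary  salary_x3
office                   
AUS        191        573
SF         164        492
Taking the sum of column 'salary_x3' gives 1065.

1065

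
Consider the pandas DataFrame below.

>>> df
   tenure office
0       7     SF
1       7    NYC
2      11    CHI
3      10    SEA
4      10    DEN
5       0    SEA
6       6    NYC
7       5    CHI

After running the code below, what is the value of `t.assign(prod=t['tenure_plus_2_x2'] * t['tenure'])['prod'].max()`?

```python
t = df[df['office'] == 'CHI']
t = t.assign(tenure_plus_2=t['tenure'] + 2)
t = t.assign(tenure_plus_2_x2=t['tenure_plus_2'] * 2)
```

286

filter rows where office == 'CHI':
   tenure office
2      11    CHI
7       5    CHI
add column tenure_plus_2 = t['tenure'] + 2:
   tenure office  tenure_plus_2
2      11    CHI             13
7       5    CHI              7
add column tenure_plus_2_x2 = t['tenure_plus_2'] * 2:
   tenure office  tenure_plus_2  tenure_plus_2_x2
2      11    CHI             13                26
7       5    CHI              7                14
add column prod = t['tenure_plus_2_x2'] * t['tenure']:
   tenure office  tenure_plus_2  tenure_plus_2_x2  prod
2      11    CHI             13                26   286
7       5    CHI              7                14    70
Taking the max of column 'prod' gives 286.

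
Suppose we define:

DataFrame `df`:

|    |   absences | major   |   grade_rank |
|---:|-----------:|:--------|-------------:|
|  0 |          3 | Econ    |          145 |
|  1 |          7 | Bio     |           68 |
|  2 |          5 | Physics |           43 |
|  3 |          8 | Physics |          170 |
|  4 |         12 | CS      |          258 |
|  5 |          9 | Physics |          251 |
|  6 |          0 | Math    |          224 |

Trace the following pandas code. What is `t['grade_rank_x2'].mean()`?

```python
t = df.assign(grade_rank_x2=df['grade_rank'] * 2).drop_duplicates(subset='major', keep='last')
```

add column grade_rank_x2 = df['grade_rank'] * 2:
   absences    major  grade_rank  grade_rank_x2
0         3     Econ         145            290
1         7      Bio          68            136
2         5  Physics          43             86
3         8  Physics         170            340
4        12       CS         258            516
5         9  Physics         251            502
6         0     Math         224            448
drop duplicate major (keep=last):
   absences    major  grade_rank  grade_rank_x2
0         3     Econ         145            290
1         7      Bio          68            136
4        12       CS         258            516
5         9  Physics         251            502
6         0     Math         224            448
mean of column 'grade_rank_x2' → 378.4

378.4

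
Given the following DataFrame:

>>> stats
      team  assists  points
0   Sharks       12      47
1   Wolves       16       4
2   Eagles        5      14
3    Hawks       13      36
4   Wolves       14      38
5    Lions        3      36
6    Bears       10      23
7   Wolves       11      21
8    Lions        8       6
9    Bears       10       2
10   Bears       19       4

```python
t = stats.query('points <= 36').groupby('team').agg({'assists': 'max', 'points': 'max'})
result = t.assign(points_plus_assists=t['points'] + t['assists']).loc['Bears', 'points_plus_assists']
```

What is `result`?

filter rows where points <= 36:
      team  assists  points
1   Wolves       16       4
2   Eagles        5      14
3    Hawks       13      36
5    Lions        3      36
6    Bears       10      23
7   Wolves       11      21
8    Lions        8       6
9    Bears       10       2
10   Bears       19       4
group by team: max(assists), max(points):
        assists  points
team                   
Bears        19      23
Eagles        5      14
Hawks        13      36
Lions         8      36
Wolves       16      21
add column points_plus_assists = t['points'] + t['assists']:
        assists  points  points_plus_assists
team                                        
Bears        19      23                   42
Eagles        5      14                   19
Hawks        13      36                   49
Lions         8      36                   44
Wolves       16      21                   37
So loc['Bears', 'points_plus_assists'] = 42.

42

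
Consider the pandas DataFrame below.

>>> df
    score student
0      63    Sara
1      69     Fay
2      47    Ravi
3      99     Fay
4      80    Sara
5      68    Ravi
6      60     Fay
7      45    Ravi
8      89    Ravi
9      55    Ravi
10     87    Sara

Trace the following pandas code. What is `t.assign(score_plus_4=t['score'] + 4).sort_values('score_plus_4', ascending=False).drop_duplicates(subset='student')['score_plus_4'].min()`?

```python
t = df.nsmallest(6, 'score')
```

take 6 rows with smallest score:
   score student
7     45    Ravi
2     47    Ravi
9     55    Ravi
6     60     Fay
0     63    Sara
5     68    Ravi
add column score_plus_4 = t['score'] + 4:
   score student  score_plus_4
7     45    Ravi            49
2     47    Ravi            51
9     55    Ravi            59
6     60     Fay            64
0     63    Sara            67
5     68    Ravi            72
sort by score_plus_4 descending:
   score student  score_plus_4
5     68    Ravi            72
0     63    Sara            67
6     60     Fay            64
9     55    Ravi            59
2     47    Ravi            51
7     45    Ravi            49
drop duplicate student (keep=first):
   score student  score_plus_4
5     68    Ravi            72
0     63    Sara            67
6     60     Fay            64
Taking the min of column 'score_plus_4' gives 64.

64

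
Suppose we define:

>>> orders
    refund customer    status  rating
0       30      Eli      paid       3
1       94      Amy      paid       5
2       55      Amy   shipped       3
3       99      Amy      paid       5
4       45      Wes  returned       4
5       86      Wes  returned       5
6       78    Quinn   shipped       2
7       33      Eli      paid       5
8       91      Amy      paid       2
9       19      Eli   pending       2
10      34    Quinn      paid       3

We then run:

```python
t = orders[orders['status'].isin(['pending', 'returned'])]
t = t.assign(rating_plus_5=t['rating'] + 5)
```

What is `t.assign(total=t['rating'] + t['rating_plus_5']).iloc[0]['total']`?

13

filter rows where status in ['pending', 'returned']:
   refund customer    status  rating
4      45      Wes  returned       4
5      86      Wes  returned       5
9      19      Eli   pending       2
add column rating_plus_5 = t['rating'] + 5:
   refund customer    status  rating  rating_plus_5
4      45      Wes  returned       4              9
5      86      Wes  returned       5             10
9      19      Eli   pending       2              7
add column total = t['rating'] + t['rating_plus_5']:
   refund customer    status  rating  rating_plus_5  total
4      45      Wes  returned       4              9     13
5      86      Wes  returned       5             10     15
9      19      Eli   pending       2              7      9
Finally, value at position 0, column 'total' = 13.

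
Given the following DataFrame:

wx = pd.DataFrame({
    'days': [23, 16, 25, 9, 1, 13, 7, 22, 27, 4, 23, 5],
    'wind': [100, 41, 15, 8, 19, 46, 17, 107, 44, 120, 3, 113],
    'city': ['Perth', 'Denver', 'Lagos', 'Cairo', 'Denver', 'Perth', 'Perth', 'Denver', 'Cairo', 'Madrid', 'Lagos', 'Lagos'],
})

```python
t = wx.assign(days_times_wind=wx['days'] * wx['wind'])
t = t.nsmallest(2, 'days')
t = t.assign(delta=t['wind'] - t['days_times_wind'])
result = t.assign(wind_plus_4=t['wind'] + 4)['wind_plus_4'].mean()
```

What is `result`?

add column days_times_wind = wx['days'] * wx['wind']:
    days  wind    city  days_times_wind
0     23   100   Perth             2300
1     16    41  Denver              656
2     25    15   Lagos              375
3      9     8   Cairo               72
4      1    19  Denver               19
5     13    46   Perth              598
6      7    17   Perth              119
7     22   107  Denver             2354
8     27    44   Cairo             1188
9      4   120  Madrid              480
10    23     3   Lagos               69
11     5   113   Lagos              565
take 2 rows with smallest days:
   days  wind    city  days_times_wind
4     1    19  Denver               19
9     4   120  Madrid              480
add column delta = t['wind'] - t['days_times_wind']:
   days  wind    city  days_times_wind  delta
4     1    19  Denver               19      0
9     4   120  Madrid              480   -360
add column wind_plus_4 = t['wind'] + 4:
   days  wind    city  days_times_wind  delta  wind_plus_4
4     1    19  Denver               19      0           23
9     4   120  Madrid              480   -360          124

73.5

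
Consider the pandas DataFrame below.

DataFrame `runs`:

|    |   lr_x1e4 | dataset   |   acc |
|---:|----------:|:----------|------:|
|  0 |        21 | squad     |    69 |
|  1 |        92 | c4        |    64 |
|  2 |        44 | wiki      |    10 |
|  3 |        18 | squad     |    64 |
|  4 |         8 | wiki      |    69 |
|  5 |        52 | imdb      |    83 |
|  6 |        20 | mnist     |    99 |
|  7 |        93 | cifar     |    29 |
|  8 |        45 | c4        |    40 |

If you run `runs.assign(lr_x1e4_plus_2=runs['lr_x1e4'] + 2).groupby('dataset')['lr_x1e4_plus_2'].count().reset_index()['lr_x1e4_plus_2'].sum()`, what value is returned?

add column lr_x1e4_plus_2 = runs['lr_x1e4'] + 2:
   lr_x1e4 dataset  acc  lr_x1e4_plus_2
0       21   squad   69              23
1       92      c4   64              94
2       44    wiki   10              46
3       18   squad   64              20
4        8    wiki   69              10
5       52    imdb   83              54
6       20   mnist   99              22
7       93   cifar   29              95
8       45      c4   40              47
group by dataset, count of lr_x1e4_plus_2:
dataset
c4       2
cifar    1
imdb     1
mnist    1
squad    2
wiki     2
Name: lr_x1e4_plus_2, dtype: int64
reset_index():
  dataset  lr_x1e4_plus_2
0      c4               2
1   cifar               1
2    imdb               1
3   mnist               1
4   squad               2
5    wiki               2

9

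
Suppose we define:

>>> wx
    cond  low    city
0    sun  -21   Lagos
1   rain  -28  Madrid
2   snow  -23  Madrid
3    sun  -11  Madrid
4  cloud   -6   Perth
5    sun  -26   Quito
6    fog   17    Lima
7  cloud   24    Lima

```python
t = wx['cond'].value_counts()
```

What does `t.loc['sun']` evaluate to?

value_counts of cond:
cond
sun      3
cloud    2
rain     1
snow     1
fog      1
Name: count, dtype: int64

3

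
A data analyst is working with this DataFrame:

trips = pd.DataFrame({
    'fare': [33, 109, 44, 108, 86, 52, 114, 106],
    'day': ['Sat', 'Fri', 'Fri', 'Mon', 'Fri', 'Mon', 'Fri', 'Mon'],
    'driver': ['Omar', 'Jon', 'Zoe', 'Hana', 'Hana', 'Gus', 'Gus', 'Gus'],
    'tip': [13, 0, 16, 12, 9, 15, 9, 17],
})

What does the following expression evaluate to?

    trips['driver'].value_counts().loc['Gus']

value_counts of driver:
driver
Gus     3
Hana    2
Omar    1
Jon     1
Zoe     1
Name: count, dtype: int64
Hence 3.

3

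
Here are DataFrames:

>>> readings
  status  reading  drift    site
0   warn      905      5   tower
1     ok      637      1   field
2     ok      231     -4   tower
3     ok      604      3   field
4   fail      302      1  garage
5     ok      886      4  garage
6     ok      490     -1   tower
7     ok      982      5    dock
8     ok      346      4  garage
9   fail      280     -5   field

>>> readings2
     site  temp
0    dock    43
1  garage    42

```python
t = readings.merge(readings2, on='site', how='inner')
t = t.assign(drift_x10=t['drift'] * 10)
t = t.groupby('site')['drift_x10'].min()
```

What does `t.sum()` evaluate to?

60

merge on 'site' (how='inner') → 4 rows:
  status  reading  drift    site  temp
0   fail      302      1  garage    42
1     ok      886      4  garage    42
2     ok      982      5    dock    43
3     ok      346      4  garage    42
add column drift_x10 = t['drift'] * 10:
  status  reading  drift    site  temp  drift_x10
0   fail      302      1  garage    42         10
1     ok      886      4  garage    42         40
2     ok      982      5    dock    43         50
3     ok      346      4  garage    42         40
group by site, min of drift_x10:
site
dock      50
garage    10
Name: drift_x10, dtype: int64
Finally, sum of the resulting series = 60.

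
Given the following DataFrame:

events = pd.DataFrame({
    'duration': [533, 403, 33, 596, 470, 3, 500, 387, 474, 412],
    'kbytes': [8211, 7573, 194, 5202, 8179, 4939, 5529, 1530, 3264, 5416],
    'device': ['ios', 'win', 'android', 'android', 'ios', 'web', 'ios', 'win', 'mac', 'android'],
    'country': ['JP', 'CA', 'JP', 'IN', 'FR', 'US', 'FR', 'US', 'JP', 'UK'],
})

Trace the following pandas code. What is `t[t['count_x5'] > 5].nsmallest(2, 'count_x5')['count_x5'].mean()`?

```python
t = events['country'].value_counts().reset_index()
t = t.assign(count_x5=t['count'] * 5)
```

10.0

value_counts of country:
country
JP    3
FR    2
US    2
CA    1
IN    1
UK    1
Name: count, dtype: int64
reset_index():
  country  count
0      JP      3
1      FR      2
2      US      2
3      CA      1
4      IN      1
5      UK      1
add column count_x5 = t['count'] * 5:
  country  count  count_x5
0      JP      3        15
1      FR      2        10
2      US      2        10
3      CA      1         5
4      IN      1         5
5      UK      1         5
filter rows where count_x5 > 5:
  country  count  count_x5
0      JP      3        15
1      FR      2        10
2      US      2        10
take 2 rows with smallest count_x5:
  country  count  count_x5
1      FR      2        10
2      US      2        10
Taking the mean of column 'count_x5' gives 10.0.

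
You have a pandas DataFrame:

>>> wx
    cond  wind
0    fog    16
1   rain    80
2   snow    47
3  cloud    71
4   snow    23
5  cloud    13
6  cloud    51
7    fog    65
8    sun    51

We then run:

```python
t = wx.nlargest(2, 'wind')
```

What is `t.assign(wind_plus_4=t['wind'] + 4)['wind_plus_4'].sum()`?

take 2 rows with largest wind:
    cond  wind
1   rain    80
3  cloud    71
add column wind_plus_4 = t['wind'] + 4:
    cond  wind  wind_plus_4
1   rain    80           84
3  cloud    71           75
Then the sum of column 'wind_plus_4': 159

159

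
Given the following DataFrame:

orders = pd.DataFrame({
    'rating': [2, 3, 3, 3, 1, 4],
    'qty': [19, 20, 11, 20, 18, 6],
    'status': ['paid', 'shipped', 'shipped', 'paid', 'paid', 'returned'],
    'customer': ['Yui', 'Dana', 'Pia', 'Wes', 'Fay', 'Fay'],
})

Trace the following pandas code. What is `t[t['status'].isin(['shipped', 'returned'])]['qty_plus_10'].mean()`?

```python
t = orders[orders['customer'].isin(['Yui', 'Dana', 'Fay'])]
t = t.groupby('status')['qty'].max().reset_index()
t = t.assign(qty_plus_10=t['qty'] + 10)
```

filter rows where customer in ['Yui', 'Dana', 'Fay']:
   rating  qty    status customer
0       2   19      paid      Yui
1       3   20   shipped     Dana
4       1   18      paid      Fay
5       4    6  returned      Fay
group by status, max of qty:
status
paid        19
returned     6
shipped     20
Name: qty, dtype: int64
reset_index():
     status  qty
0      paid   19
1  returned    6
2   shipped   20
add column qty_plus_10 = t['qty'] + 10:
     status  qty  qty_plus_10
0      paid   19           29
1  returned    6           16
2   shipped   20           30
filter rows where status in ['shipped', 'returned']:
     status  qty  qty_plus_10
1  returned    6           16
2   shipped   20           30

23.0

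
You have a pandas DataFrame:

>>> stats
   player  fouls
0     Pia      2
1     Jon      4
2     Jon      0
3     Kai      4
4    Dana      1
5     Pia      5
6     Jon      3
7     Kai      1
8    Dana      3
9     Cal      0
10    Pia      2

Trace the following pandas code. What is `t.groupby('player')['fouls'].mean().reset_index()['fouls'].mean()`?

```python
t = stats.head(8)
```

2.33333333333

take first 8 rows:
  player  fouls
0    Pia      2
1    Jon      4
2    Jon      0
3    Kai      4
4   Dana      1
5    Pia      5
6    Jon      3
7    Kai      1
group by player, mean of fouls:
player
Dana    1.000000
Jon     2.333333
Kai     2.500000
Pia     3.500000
Name: fouls, dtype: float64
reset_index():
  player     fouls
0   Dana  1.000000
1    Jon  2.333333
2    Kai  2.500000
3    Pia  3.500000
Finally, mean of column 'fouls' = 2.33333333333.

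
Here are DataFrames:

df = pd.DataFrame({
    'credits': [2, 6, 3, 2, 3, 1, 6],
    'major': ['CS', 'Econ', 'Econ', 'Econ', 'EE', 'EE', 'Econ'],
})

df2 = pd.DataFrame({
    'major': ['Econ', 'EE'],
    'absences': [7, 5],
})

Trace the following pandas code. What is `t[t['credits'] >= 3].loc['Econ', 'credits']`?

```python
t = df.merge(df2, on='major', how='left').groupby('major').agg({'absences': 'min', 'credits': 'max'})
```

6

merge on 'major' (how='left') → 7 rows:
   credits major  absences
0        2    CS       NaN
1        6  Econ       7.0
2        3  Econ       7.0
3        2  Econ       7.0
4        3    EE       5.0
5        1    EE       5.0
6        6  Econ       7.0
group by major: min(absences), max(credits):
       absences  credits
major                   
CS          NaN        2
EE          5.0        3
Econ        7.0        6
filter rows where credits >= 3:
       absences  credits
major                   
EE          5.0        3
Econ        7.0        6
Finally, value at row 'Econ', column 'credits' = 6.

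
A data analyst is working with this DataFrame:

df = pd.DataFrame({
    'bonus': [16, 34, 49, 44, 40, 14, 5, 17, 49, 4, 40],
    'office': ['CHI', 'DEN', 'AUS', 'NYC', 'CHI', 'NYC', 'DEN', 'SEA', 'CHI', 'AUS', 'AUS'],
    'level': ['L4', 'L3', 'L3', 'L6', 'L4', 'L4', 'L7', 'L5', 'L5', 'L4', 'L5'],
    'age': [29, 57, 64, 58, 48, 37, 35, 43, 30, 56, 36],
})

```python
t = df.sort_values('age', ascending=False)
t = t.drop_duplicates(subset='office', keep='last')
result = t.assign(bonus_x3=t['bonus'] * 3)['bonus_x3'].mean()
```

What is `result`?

55.2

sort by age descending:
    bonus office level  age
2      49    AUS    L3   64
3      44    NYC    L6   58
1      34    DEN    L3   57
9       4    AUS    L4   56
4      40    CHI    L4   48
7      17    SEA    L5   43
5      14    NYC    L4   37
10     40    AUS    L5   36
6       5    DEN    L7   35
8      49    CHI    L5   30
0      16    CHI    L4   29
drop duplicate office (keep=last):
    bonus office level  age
7      17    SEA    L5   43
5      14    NYC    L4   37
10     40    AUS    L5   36
6       5    DEN    L7   35
0      16    CHI    L4   29
add column bonus_x3 = t['bonus'] * 3:
    bonus office level  age  bonus_x3
7      17    SEA    L5   43        51
5      14    NYC    L4   37        42
10     40    AUS    L5   36       120
6       5    DEN    L7   35        15
0      16    CHI    L4   29        48
Taking the mean of column 'bonus_x3' gives 55.2.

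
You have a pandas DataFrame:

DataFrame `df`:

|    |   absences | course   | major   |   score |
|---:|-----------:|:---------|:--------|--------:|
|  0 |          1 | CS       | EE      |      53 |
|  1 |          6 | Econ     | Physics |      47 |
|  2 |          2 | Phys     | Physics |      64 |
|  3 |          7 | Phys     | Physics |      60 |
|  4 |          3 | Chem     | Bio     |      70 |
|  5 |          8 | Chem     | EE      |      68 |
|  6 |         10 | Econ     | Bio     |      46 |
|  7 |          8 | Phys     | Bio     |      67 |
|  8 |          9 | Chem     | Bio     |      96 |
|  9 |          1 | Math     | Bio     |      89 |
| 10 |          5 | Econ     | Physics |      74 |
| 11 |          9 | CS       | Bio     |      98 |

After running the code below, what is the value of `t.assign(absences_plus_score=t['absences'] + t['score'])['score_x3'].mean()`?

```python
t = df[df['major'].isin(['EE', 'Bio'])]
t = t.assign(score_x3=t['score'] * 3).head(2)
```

184.5

filter rows where major in ['EE', 'Bio']:
    absences course major  score
0          1     CS    EE     53
4          3   Chem   Bio     70
5          8   Chem    EE     68
6         10   Econ   Bio     46
7          8   Phys   Bio     67
8          9   Chem   Bio     96
9          1   Math   Bio     89
11         9     CS   Bio     98
add column score_x3 = t['score'] * 3:
    absences course major  score  score_x3
0          1     CS    EE     53       159
4          3   Chem   Bio     70       210
5          8   Chem    EE     68       204
6         10   Econ   Bio     46       138
7          8   Phys   Bio     67       201
8          9   Chem   Bio     96       288
9          1   Math   Bio     89       267
11         9     CS   Bio     98       294
take first 2 rows:
   absences course major  score  score_x3
0         1     CS    EE     53       159
4         3   Chem   Bio     70       210
add column absences_plus_score = t['absences'] + t['score']:
   absences course major  score  score_x3  absences_plus_score
0         1     CS    EE     53       159                   54
4         3   Chem   Bio     70       210                   73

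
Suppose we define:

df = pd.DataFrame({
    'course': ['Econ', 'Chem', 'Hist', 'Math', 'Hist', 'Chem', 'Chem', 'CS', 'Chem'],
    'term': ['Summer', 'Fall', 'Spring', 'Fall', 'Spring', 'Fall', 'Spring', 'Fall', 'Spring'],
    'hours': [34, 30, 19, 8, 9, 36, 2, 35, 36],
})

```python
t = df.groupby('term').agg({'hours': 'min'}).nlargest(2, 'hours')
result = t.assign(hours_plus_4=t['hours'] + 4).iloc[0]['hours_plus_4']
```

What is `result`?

38

group by term, min of hours:
        hours
term         
Fall        8
Spring      2
Summer     34
take 2 rows with largest hours:
        hours
term         
Summer     34
Fall        8
add column hours_plus_4 = t['hours'] + 4:
        hours  hours_plus_4
term                       
Summer     34            38
Fall        8            12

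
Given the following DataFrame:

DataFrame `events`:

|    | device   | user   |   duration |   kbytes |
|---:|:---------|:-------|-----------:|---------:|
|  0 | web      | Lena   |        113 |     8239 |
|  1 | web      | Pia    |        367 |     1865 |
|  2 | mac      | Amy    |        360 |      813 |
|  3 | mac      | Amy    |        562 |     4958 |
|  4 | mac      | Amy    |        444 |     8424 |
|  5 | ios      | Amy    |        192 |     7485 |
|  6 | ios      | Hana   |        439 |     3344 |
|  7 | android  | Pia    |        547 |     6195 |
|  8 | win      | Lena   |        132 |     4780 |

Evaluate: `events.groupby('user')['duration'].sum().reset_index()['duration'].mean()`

789.0

group by user, sum of duration:
user
Amy     1558
Hana     439
Lena     245
Pia      914
Name: duration, dtype: int64
reset_index():
   user  duration
0   Amy      1558
1  Hana       439
2  Lena       245
3   Pia       914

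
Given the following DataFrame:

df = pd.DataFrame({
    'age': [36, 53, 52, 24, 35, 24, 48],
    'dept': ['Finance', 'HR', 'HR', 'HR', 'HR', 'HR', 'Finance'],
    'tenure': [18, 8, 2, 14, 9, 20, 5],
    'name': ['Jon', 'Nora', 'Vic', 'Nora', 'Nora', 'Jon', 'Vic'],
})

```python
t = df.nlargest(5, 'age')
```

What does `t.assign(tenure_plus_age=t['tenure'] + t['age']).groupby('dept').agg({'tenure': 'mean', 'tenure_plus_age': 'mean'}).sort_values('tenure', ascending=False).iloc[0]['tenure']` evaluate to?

11.5

take 5 rows with largest age:
   age     dept  tenure  name
1   53       HR       8  Nora
2   52       HR       2   Vic
6   48  Finance       5   Vic
0   36  Finance      18   Jon
4   35       HR       9  Nora
add column tenure_plus_age = t['tenure'] + t['age']:
   age     dept  tenure  name  tenure_plus_age
1   53       HR       8  Nora               61
2   52       HR       2   Vic               54
6   48  Finance       5   Vic               53
0   36  Finance      18   Jon               54
4   35       HR       9  Nora               44
group by dept: mean(tenure), mean(tenure_plus_age):
            tenure  tenure_plus_age
dept                               
Finance  11.500000             53.5
HR        6.333333             53.0
sort by tenure descending:
            tenure  tenure_plus_age
dept                               
Finance  11.500000             53.5
HR        6.333333             53.0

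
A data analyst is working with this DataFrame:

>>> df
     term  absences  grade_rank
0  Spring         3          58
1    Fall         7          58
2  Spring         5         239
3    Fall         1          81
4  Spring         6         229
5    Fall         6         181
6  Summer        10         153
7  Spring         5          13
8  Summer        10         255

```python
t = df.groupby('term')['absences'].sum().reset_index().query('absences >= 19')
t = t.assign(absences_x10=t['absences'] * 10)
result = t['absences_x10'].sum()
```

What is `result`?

group by term, sum of absences:
term
Fall      14
Spring    19
Summer    20
Name: absences, dtype: int64
reset_index():
     term  absences
0    Fall        14
1  Spring        19
2  Summer        20
filter rows where absences >= 19:
     term  absences
1  Spring        19
2  Summer        20
add column absences_x10 = t['absences'] * 10:
     term  absences  absences_x10
1  Spring        19           190
2  Summer        20           200
sum of column 'absences_x10' → 390

390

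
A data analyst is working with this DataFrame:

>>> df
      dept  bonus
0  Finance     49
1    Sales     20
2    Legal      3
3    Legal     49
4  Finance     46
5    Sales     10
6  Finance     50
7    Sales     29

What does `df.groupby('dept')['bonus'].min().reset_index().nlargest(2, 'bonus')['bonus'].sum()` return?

56

group by dept, min of bonus:
dept
Finance    46
Legal       3
Sales      10
Name: bonus, dtype: int64
reset_index():
      dept  bonus
0  Finance     46
1    Legal      3
2    Sales     10
take 2 rows with largest bonus:
      dept  bonus
0  Finance     46
2    Sales     10
So sum() = 56.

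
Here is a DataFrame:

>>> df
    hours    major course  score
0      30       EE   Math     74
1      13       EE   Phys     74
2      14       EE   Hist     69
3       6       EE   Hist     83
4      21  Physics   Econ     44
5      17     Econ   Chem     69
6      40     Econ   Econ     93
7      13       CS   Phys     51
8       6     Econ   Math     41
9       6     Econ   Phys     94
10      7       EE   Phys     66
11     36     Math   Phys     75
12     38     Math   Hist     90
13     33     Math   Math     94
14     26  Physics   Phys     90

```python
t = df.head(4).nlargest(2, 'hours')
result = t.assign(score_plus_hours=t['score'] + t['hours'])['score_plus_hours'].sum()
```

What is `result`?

187

take first 4 rows:
   hours major course  score
0     30    EE   Math     74
1     13    EE   Phys     74
2     14    EE   Hist     69
3      6    EE   Hist     83
take 2 rows with largest hours:
   hours major course  score
0     30    EE   Math     74
2     14    EE   Hist     69
add column score_plus_hours = t['score'] + t['hours']:
   hours major course  score  score_plus_hours
0     30    EE   Math     74               104
2     14    EE   Hist     69                83
sum of column 'score_plus_hours' → 187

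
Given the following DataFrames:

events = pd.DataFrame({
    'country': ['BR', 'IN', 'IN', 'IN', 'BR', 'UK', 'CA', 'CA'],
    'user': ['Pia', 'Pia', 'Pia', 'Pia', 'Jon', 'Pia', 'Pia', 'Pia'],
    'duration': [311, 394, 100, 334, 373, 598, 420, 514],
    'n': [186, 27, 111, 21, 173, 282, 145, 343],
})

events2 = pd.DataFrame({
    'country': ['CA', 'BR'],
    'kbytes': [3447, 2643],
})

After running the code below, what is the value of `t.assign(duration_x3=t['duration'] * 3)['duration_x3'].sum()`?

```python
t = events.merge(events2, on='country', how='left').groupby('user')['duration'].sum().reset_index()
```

merge on 'country' (how='left') → 8 rows:
  country user  duration    n  kbytes
0      BR  Pia       311  186  2643.0
1      IN  Pia       394   27     NaN
2      IN  Pia       100  111     NaN
3      IN  Pia       334   21     NaN
4      BR  Jon       373  173  2643.0
5      UK  Pia       598  282     NaN
6      CA  Pia       420  145  3447.0
7      CA  Pia       514  343  3447.0
group by user, sum of duration:
user
Jon     373
Pia    2671
Name: duration, dtype: int64
reset_index():
  user  duration
0  Jon       373
1  Pia      2671
add column duration_x3 = t['duration'] * 3:
  user  duration  duration_x3
0  Jon       373         1119
1  Pia      2671         8013
sum of column 'duration_x3' → 9132

9132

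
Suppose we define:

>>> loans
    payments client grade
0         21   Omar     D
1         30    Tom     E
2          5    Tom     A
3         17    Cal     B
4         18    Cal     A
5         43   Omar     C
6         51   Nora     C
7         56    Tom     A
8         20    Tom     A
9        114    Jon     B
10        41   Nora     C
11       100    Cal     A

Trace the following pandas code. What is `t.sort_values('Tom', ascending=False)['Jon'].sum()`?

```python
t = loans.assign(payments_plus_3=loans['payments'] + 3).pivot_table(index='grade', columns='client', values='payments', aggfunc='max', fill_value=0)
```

add column payments_plus_3 = loans['payments'] + 3:
    payments client grade  payments_plus_3
0         21   Omar     D               24
1         30    Tom     E               33
2          5    Tom     A                8
3         17    Cal     B               20
4         18    Cal     A               21
5         43   Omar     C               46
6         51   Nora     C               54
7         56    Tom     A               59
8         20    Tom     A               23
9        114    Jon     B              117
10        41   Nora     C               44
11       100    Cal     A              103
pivot: rows=grade, cols=client, max(payments):
client  Cal  Jon  Nora  Omar  Tom
grade                            
A       100    0     0     0   56
B        17  114     0     0    0
C         0    0    51    43    0
D         0    0     0    21    0
E         0    0     0     0   30
sort by Tom descending:
client  Cal  Jon  Nora  Omar  Tom
grade                            
A       100    0     0     0   56
E         0    0     0     0   30
B        17  114     0     0    0
C         0    0    51    43    0
D         0    0     0    21    0

114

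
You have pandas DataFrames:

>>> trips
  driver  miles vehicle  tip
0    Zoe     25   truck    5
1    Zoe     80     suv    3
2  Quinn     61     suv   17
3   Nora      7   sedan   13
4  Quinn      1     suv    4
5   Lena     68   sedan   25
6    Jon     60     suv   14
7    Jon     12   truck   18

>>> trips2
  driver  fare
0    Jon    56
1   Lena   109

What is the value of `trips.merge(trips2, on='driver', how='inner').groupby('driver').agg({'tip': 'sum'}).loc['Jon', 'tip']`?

merge on 'driver' (how='inner') → 3 rows:
  driver  miles vehicle  tip  fare
0   Lena     68   sedan   25   109
1    Jon     60     suv   14    56
2    Jon     12   truck   18    56
group by driver, sum of tip:
        tip
driver     
Jon      32
Lena     25

32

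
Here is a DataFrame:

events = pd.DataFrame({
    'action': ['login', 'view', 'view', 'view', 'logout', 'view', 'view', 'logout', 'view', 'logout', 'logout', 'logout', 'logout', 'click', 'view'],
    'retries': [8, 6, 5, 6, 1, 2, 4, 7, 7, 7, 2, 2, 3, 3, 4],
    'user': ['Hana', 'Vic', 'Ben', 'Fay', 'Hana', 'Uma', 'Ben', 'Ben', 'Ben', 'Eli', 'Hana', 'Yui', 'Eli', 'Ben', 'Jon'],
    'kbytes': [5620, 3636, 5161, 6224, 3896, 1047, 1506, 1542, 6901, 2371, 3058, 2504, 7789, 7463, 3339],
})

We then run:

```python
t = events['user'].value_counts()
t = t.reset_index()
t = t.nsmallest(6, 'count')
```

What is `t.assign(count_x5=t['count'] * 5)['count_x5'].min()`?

5

value_counts of user:
user
Ben     5
Hana    3
Eli     2
Vic     1
Fay     1
Uma     1
Yui     1
Jon     1
Name: count, dtype: int64
reset_index():
   user  count
0   Ben      5
1  Hana      3
2   Eli      2
3   Vic      1
4   Fay      1
5   Uma      1
6   Yui      1
7   Jon      1
take 6 rows with smallest count:
  user  count
3  Vic      1
4  Fay      1
5  Uma      1
6  Yui      1
7  Jon      1
2  Eli      2
add column count_x5 = t['count'] * 5:
  user  count  count_x5
3  Vic      1         5
4  Fay      1         5
5  Uma      1         5
6  Yui      1         5
7  Jon      1         5
2  Eli      2        10
min of column 'count_x5' → 5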